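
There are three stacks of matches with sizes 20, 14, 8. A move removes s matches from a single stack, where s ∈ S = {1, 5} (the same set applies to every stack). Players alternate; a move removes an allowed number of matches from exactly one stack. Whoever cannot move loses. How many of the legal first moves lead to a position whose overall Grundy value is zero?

0

All stacks use S = {1, 5}:
G(0) = 0
G(1) = mex{0} = 1
G(2) = mex{1} = 0
G(3) = mex{0} = 1
G(4) = mex{1} = 0
G(5) = mex{0,0} = 1
G(6) = mex{1,1} = 0
G(7) = mex{0,0} = 1
G(8) = mex{1,1} = 0
G(9) = mex{0,0} = 1
G(10) = mex{1,1} = 0
G(11) = mex{0,0} = 1
G(12) = mex{1,1} = 0
G(13) = mex{0,0} = 1
G(14) = mex{1,1} = 0
G(15) = mex{0,0} = 1
G(16) = mex{1,1} = 0
G(17) = mex{0,0} = 1
G(18) = mex{1,1} = 0
G(19) = mex{0,0} = 1
G(20) = mex{1,1} = 0
Stack A: G(20) = 0.
Stack B: G(14) = 0.
Stack C: G(8) = 0.
Combined Grundy value = 0 ⊕ 0 ⊕ 0 = 0.
A winning move leaves total XOR = 0, i.e. changes one component's Grundy value g to g ⊕ X where X is the current total.
Stack A: target g' = 0⊕0 = 0, but every legal move changes the Grundy value (mex property), so 0 moves.
Stack B: target g' = 0⊕0 = 0, but every legal move changes the Grundy value (mex property), so 0 moves.
Stack C: target g' = 0⊕0 = 0, but every legal move changes the Grundy value (mex property), so 0 moves.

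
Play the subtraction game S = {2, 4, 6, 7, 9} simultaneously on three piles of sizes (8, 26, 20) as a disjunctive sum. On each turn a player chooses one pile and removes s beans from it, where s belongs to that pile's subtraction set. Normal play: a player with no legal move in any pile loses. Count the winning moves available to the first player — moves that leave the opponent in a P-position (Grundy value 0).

All piles use S = {2, 4, 6, 7, 9}:
n :  0  1  2  3  4  5  6  7  8  9 10 11 12 13 14 15 16 17 18 19 20 21 22 23 24 25 26
G :  0  0  1  1  2  2  3  3  4  4  5  0  0  1  1  2  2  3  3  4  4  5  0  0  1  1  2
Pile A: G(8) = 4.
Pile B: G(26) = 2.
Pile C: G(20) = 4.
Combined Grundy value = 4 ⊕ 2 ⊕ 4 = 2.
A winning move leaves total XOR = 0, i.e. changes one component's Grundy value g to g ⊕ X where X is the current total.
Pile A: need g' = 4⊕2 = 6. Options: 8−2→G=3, 8−4→G=2, 8−6→G=1, 8−7→G=0. Hits: 0.
Pile B: need g' = 2⊕2 = 0. Options: 26−2→G=1, 26−4→G=0, 26−6→G=4, 26−7→G=4, 26−9→G=3. Hits: 1.
Pile C: need g' = 4⊕2 = 6. Options: 20−2→G=3, 20−4→G=2, 20−6→G=1, 20−7→G=1, 20−9→G=0. Hits: 0.

1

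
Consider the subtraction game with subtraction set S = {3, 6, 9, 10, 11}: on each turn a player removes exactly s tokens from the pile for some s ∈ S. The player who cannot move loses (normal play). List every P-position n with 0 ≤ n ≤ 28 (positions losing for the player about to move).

n :  0  1  2  3  4  5  6  7  8  9 10 11 12 13 14 15 16 17 18 19 20 21 22 23 24 25 26 27 28
G :  0  0  0  1  1  1  2  2  2  3  3  3  4  4  0  0  0  1  1  1  2  2  2  3  3  3  4  4  0
P-positions are exactly the n with G(n) = 0.

0, 1, 2, 14, 15, 16, 28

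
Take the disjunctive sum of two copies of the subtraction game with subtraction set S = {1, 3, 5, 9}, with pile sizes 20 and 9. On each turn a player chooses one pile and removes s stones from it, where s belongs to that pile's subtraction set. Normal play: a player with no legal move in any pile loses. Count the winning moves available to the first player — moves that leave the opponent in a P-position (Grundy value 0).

8

All piles use S = {1, 3, 5, 9}:
n :  0  1  2  3  4  5  6  7  8  9 10 11 12 13 14 15 16 17 18 19 20
G :  0  1  0  1  0  1  0  1  0  1  0  1  0  1  0  1  0  1  0  1  0
Pile A: G(20) = 0.
Pile B: G(9) = 1.
Combined Grundy value = 0 ⊕ 1 = 1.
A winning move leaves total XOR = 0, i.e. changes one component's Grundy value g to g ⊕ X where X is the current total.
Pile A: need g' = 0⊕1 = 1. Options: 20−1→G=1, 20−3→G=1, 20−5→G=1, 20−9→G=1. Hits: 4.
Pile B: need g' = 1⊕1 = 0. Options: 9−1→G=0, 9−3→G=0, 9−5→G=0, 9−9→G=0. Hits: 4.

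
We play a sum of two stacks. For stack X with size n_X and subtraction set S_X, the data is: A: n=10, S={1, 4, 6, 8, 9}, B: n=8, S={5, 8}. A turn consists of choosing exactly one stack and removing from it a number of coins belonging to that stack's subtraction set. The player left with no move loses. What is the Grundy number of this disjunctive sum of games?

Stack A, S = {1, 4, 6, 8, 9}:
G(0) = 0
G(1) = mex{0} = 1
G(2) = mex{1} = 0
G(3) = mex{0} = 1
G(4) = mex{1,0} = 2
G(5) = mex{2,1} = 0
G(6) = mex{0,0,0} = 1
G(7) = mex{1,1,1} = 0
G(8) = mex{0,2,0,0} = 1
G(9) = mex{1,0,1,1,0} = 2
G(10) = mex{2,1,2,0,1} = 3
G_A(10) = 3.
Stack B, S = {5, 8}:
G(0) = 0
G(1) = mex{} = 0
G(2) = mex{} = 0
G(3) = mex{} = 0
G(4) = mex{} = 0
G(5) = mex{0} = 1
G(6) = mex{0} = 1
G(7) = mex{0} = 1
G(8) = mex{0,0} = 1
G_B(8) = 1.
Combined Grundy value = 3 ⊕ 1 = 2.

2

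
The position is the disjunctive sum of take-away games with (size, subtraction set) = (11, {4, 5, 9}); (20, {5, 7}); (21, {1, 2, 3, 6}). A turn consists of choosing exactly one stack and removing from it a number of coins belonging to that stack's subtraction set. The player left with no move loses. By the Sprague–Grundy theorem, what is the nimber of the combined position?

2

Stack A, S = {4, 5, 9}:
n :  0  1  2  3  4  5  6  7  8  9 10 11
G :  0  0  0  0  1  1  1  1  2  2  2  2
G_A(11) = 2.
Stack B, S = {5, 7}:
G(0) = 0
G(1) = mex{} = 0
G(2) = mex{} = 0
G(3) = mex{} = 0
G(4) = mex{} = 0
G(5) = mex{0} = 1
G(6) = mex{0} = 1
G(7) = mex{0,0} = 1
G(8) = mex{0,0} = 1
G(9) = mex{0,0} = 1
G(10) = mex{1,0} = 2
G(11) = mex{1,0} = 2
G(12) = mex{1,1} = 0
G(13) = mex{1,1} = 0
G(14) = mex{1,1} = 0
G(15) = mex{2,1} = 0
G(16) = mex{2,1} = 0
G(17) = mex{0,2} = 1
G(18) = mex{0,2} = 1
G(19) = mex{0,0} = 1
G(20) = mex{0,0} = 1
G_B(20) = 1.
Stack C, S = {1, 2, 3, 6}:
G(0) = 0
G(1) = mex{0} = 1
G(2) = mex{1,0} = 2
G(3) = mex{2,1,0} = 3
G(4) = mex{3,2,1} = 0
G(5) = mex{0,3,2} = 1
G(6) = mex{1,0,3,0} = 2
G(7) = mex{2,1,0,1} = 3
G(8) = mex{3,2,1,2} = 0
G(9) = mex{0,3,2,3} = 1
G(10) = mex{1,0,3,0} = 2
G(11) = mex{2,1,0,1} = 3
G(12) = mex{3,2,1,2} = 0
G(13) = mex{0,3,2,3} = 1
G(14) = mex{1,0,3,0} = 2
G(15) = mex{2,1,0,1} = 3
G(16) = mex{3,2,1,2} = 0
G(17) = mex{0,3,2,3} = 1
G(18) = mex{1,0,3,0} = 2
G(19) = mex{2,1,0,1} = 3
G(20) = mex{3,2,1,2} = 0
G(21) = mex{0,3,2,3} = 1
G_C(21) = 1.
Combined Grundy value = 2 ⊕ 1 ⊕ 1 = 2.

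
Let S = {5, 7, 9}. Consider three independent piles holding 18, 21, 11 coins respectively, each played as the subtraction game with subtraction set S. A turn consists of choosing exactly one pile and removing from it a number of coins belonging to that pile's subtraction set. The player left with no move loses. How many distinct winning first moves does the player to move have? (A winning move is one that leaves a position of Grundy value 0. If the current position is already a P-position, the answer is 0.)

All piles use S = {5, 7, 9}:
G(0) = 0
G(1) = mex{} = 0
G(2) = mex{} = 0
G(3) = mex{} = 0
G(4) = mex{} = 0
G(5) = mex{0} = 1
G(6) = mex{0} = 1
G(7) = mex{0,0} = 1
G(8) = mex{0,0} = 1
G(9) = mex{0,0,0} = 1
G(10) = mex{1,0,0} = 2
G(11) = mex{1,0,0} = 2
G(12) = mex{1,1,0} = 2
G(13) = mex{1,1,0} = 2
G(14) = mex{1,1,1} = 0
G(15) = mex{2,1,1} = 0
G(16) = mex{2,1,1} = 0
G(17) = mex{2,2,1} = 0
G(18) = mex{2,2,1} = 0
G(19) = mex{0,2,2} = 1
G(20) = mex{0,2,2} = 1
G(21) = mex{0,0,2} = 1
Pile A: G(18) = 0.
Pile B: G(21) = 1.
Pile C: G(11) = 2.
Combined Grundy value = 0 ⊕ 1 ⊕ 2 = 3.
A winning move leaves total XOR = 0, i.e. changes one component's Grundy value g to g ⊕ X where X is the current total.
Pile A: need g' = 0⊕3 = 3. Options: 18−5→G=2, 18−7→G=2, 18−9→G=1. Hits: 0.
Pile B: need g' = 1⊕3 = 2. Options: 21−5→G=0, 21−7→G=0, 21−9→G=2. Hits: 1.
Pile C: need g' = 2⊕3 = 1. Options: 11−5→G=1, 11−7→G=0, 11−9→G=0. Hits: 1.

2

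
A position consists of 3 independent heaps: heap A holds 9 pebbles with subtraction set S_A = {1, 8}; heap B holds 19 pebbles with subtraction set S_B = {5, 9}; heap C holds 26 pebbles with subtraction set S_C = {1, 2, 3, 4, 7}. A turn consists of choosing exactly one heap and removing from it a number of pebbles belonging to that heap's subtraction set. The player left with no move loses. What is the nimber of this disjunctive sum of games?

Heap A, S = {1, 8}:
G(0) = 0
G(1) = mex{0} = 1
G(2) = mex{1} = 0
G(3) = mex{0} = 1
G(4) = mex{1} = 0
G(5) = mex{0} = 1
G(6) = mex{1} = 0
G(7) = mex{0} = 1
G(8) = mex{1,0} = 2
G(9) = mex{2,1} = 0
G_A(9) = 0.
Heap B, S = {5, 9}:
G(0) = 0
G(1) = mex{} = 0
G(2) = mex{} = 0
G(3) = mex{} = 0
G(4) = mex{} = 0
G(5) = mex{0} = 1
G(6) = mex{0} = 1
G(7) = mex{0} = 1
G(8) = mex{0} = 1
G(9) = mex{0,0} = 1
G(10) = mex{1,0} = 2
G(11) = mex{1,0} = 2
G(12) = mex{1,0} = 2
G(13) = mex{1,0} = 2
G(14) = mex{1,1} = 0
G(15) = mex{2,1} = 0
G(16) = mex{2,1} = 0
G(17) = mex{2,1} = 0
G(18) = mex{2,1} = 0
G(19) = mex{0,2} = 1
G_B(19) = 1.
Heap C, S = {1, 2, 3, 4, 7}:
n :  0  1  2  3  4  5  6  7  8  9 10 11 12 13 14 15 16 17 18 19 20 21 22 23 24 25 26
G :  0  1  2  3  4  0  1  2  3  4  0  1  2  3  4  0  1  2  3  4  0  1  2  3  4  0  1
G_C(26) = 1.
Combined Grundy value = 0 ⊕ 1 ⊕ 1 = 0.

0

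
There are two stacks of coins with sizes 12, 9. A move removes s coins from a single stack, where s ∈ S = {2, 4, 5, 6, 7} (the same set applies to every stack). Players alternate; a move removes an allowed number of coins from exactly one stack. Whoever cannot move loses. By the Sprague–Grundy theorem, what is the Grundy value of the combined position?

All stacks use S = {2, 4, 5, 6, 7}:
G(0) = 0
G(1) = mex{} = 0
G(2) = mex{0} = 1
G(3) = mex{0} = 1
G(4) = mex{1,0} = 2
G(5) = mex{1,0,0} = 2
G(6) = mex{2,1,0,0} = 3
G(7) = mex{2,1,1,0,0} = 3
G(8) = mex{3,2,1,1,0} = 4
G(9) = mex{3,2,2,1,1} = 0
G(10) = mex{4,3,2,2,1} = 0
G(11) = mex{0,3,3,2,2} = 1
G(12) = mex{0,4,3,3,2} = 1
Stack A: G(12) = 1.
Stack B: G(9) = 0.
Combined Grundy value = 1 ⊕ 0 = 1.

1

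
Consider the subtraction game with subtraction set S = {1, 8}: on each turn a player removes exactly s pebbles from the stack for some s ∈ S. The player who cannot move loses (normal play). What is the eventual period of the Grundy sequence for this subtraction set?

n :  0  1  2  3  4  5  6  7  8  9 10 11 12 13 14 15 16 17 18 19
G :  0  1  0  1  0  1  0  1  2  0  1  0  1  0  1  0  1  2  0  1
G(n+9) = G(n) holds for n = 0,…,7 (a full window of length max(S) = 8), so the sequence is purely periodic with period 9.

9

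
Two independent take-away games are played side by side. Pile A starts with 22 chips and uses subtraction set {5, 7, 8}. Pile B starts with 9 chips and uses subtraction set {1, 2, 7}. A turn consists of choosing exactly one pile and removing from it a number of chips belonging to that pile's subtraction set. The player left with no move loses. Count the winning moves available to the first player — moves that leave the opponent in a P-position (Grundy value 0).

Pile A, S = {5, 7, 8}:
G(0) = 0
G(1) = mex{} = 0
G(2) = mex{} = 0
G(3) = mex{} = 0
G(4) = mex{} = 0
G(5) = mex{0} = 1
G(6) = mex{0} = 1
G(7) = mex{0,0} = 1
G(8) = mex{0,0,0} = 1
G(9) = mex{0,0,0} = 1
G(10) = mex{1,0,0} = 2
G(11) = mex{1,0,0} = 2
G(12) = mex{1,1,0} = 2
G(13) = mex{1,1,1} = 0
G(14) = mex{1,1,1} = 0
G(15) = mex{2,1,1} = 0
G(16) = mex{2,1,1} = 0
G(17) = mex{2,2,1} = 0
G(18) = mex{0,2,2} = 1
G(19) = mex{0,2,2} = 1
G(20) = mex{0,0,2} = 1
G(21) = mex{0,0,0} = 1
G(22) = mex{0,0,0} = 1
G_A(22) = 1.
Pile B, S = {1, 2, 7}:
G(0) = 0
G(1) = mex{0} = 1
G(2) = mex{1,0} = 2
G(3) = mex{2,1} = 0
G(4) = mex{0,2} = 1
G(5) = mex{1,0} = 2
G(6) = mex{2,1} = 0
G(7) = mex{0,2,0} = 1
G(8) = mex{1,0,1} = 2
G(9) = mex{2,1,2} = 0
G_B(9) = 0.
Combined Grundy value = 1 ⊕ 0 = 1.
A winning move leaves total XOR = 0, i.e. changes one component's Grundy value g to g ⊕ X where X is the current total.
Pile A: need g' = 1⊕1 = 0. Options: 22−5→G=0, 22−7→G=0, 22−8→G=0. Hits: 3.
Pile B: need g' = 0⊕1 = 1. Options: 9−1→G=2, 9−2→G=1, 9−7→G=2. Hits: 1.

4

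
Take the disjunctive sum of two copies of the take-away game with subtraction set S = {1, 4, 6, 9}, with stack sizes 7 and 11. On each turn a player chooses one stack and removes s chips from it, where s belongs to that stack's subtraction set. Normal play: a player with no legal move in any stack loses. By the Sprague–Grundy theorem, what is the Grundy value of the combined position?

1

All stacks use S = {1, 4, 6, 9}:
n :  0  1  2  3  4  5  6  7  8  9 10 11
G :  0  1  0  1  2  0  1  0  1  2  0  1
Stack A: G(7) = 0.
Stack B: G(11) = 1.
Combined Grundy value = 0 ⊕ 1 = 1.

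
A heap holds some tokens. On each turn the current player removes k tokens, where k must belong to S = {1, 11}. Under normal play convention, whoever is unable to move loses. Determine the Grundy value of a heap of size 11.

G(0) = 0
G(1) = mex{0} = 1
G(2) = mex{1} = 0
G(3) = mex{0} = 1
G(4) = mex{1} = 0
G(5) = mex{0} = 1
G(6) = mex{1} = 0
G(7) = mex{0} = 1
G(8) = mex{1} = 0
G(9) = mex{0} = 1
G(10) = mex{1} = 0
G(11) = mex{0,0} = 1

1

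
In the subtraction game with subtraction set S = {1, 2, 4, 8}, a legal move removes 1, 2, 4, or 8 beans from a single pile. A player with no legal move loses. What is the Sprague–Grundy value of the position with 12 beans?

0

G(0) = 0
G(1) = mex{0} = 1
G(2) = mex{1,0} = 2
G(3) = mex{2,1} = 0
G(4) = mex{0,2,0} = 1
G(5) = mex{1,0,1} = 2
G(6) = mex{2,1,2} = 0
G(7) = mex{0,2,0} = 1
G(8) = mex{1,0,1,0} = 2
G(9) = mex{2,1,2,1} = 0
G(10) = mex{0,2,0,2} = 1
G(11) = mex{1,0,1,0} = 2
G(12) = mex{2,1,2,1} = 0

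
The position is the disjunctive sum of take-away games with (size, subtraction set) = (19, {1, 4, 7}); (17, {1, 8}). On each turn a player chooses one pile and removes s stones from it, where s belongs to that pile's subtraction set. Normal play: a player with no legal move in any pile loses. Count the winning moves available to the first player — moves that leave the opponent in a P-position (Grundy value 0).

3

Pile A, S = {1, 4, 7}:
G(0) = 0
G(1) = mex{0} = 1
G(2) = mex{1} = 0
G(3) = mex{0} = 1
G(4) = mex{1,0} = 2
G(5) = mex{2,1} = 0
G(6) = mex{0,0} = 1
G(7) = mex{1,1,0} = 2
G(8) = mex{2,2,1} = 0
G(9) = mex{0,0,0} = 1
G(10) = mex{1,1,1} = 0
G(11) = mex{0,2,2} = 1
G(12) = mex{1,0,0} = 2
G(13) = mex{2,1,1} = 0
G(14) = mex{0,0,2} = 1
G(15) = mex{1,1,0} = 2
G(16) = mex{2,2,1} = 0
G(17) = mex{0,0,0} = 1
G(18) = mex{1,1,1} = 0
G(19) = mex{0,2,2} = 1
G_A(19) = 1.
Pile B, S = {1, 8}:
n :  0  1  2  3  4  5  6  7  8  9 10 11 12 13 14 15 16 17
G :  0  1  0  1  0  1  0  1  2  0  1  0  1  0  1  0  1  2
G_B(17) = 2.
Combined Grundy value = 1 ⊕ 2 = 3.
A winning move leaves total XOR = 0, i.e. changes one component's Grundy value g to g ⊕ X where X is the current total.
Pile A: need g' = 1⊕3 = 2. Options: 19−1→G=0, 19−4→G=2, 19−7→G=2. Hits: 2.
Pile B: need g' = 2⊕3 = 1. Options: 17−1→G=1, 17−8→G=0. Hits: 1.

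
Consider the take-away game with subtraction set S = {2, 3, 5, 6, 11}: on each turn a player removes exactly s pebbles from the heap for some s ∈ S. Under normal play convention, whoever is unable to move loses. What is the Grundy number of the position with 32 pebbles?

0

n :  0  1  2  3  4  5  6  7  8  9 10 11 12 13 14 15 16 17 18 19 20 21 22 23 24 25 26 27 28 29 30 31 32
G :  0  0  1  1  2  2  3  3  0  0  1  1  2  2  3  3  0  0  1  1  2  2  3  3  0  0  1  1  2  2  3  3  0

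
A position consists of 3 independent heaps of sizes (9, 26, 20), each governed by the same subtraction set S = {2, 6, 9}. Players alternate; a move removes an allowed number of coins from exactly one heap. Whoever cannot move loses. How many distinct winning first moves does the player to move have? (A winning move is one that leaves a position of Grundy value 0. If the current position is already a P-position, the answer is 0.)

3

All heaps use S = {2, 6, 9}:
n :  0  1  2  3  4  5  6  7  8  9 10 11 12 13 14 15 16 17 18 19 20 21 22 23 24 25 26
G :  0  0  1  1  0  0  1  1  0  2  1  3  0  2  1  0  0  1  1  0  0  1  1  0  2  1  3
Heap A: G(9) = 2.
Heap B: G(26) = 3.
Heap C: G(20) = 0.
Combined Grundy value = 2 ⊕ 3 ⊕ 0 = 1.
A winning move leaves total XOR = 0, i.e. changes one component's Grundy value g to g ⊕ X where X is the current total.
Heap A: need g' = 2⊕1 = 3. Options: 9−2→G=1, 9−6→G=1, 9−9→G=0. Hits: 0.
Heap B: need g' = 3⊕1 = 2. Options: 26−2→G=2, 26−6→G=0, 26−9→G=1. Hits: 1.
Heap C: need g' = 0⊕1 = 1. Options: 20−2→G=1, 20−6→G=1, 20−9→G=3. Hits: 2.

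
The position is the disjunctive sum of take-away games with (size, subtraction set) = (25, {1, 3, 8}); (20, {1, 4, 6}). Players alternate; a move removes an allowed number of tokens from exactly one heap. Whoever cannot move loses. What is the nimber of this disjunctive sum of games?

Heap A, S = {1, 3, 8}:
n :  0  1  2  3  4  5  6  7  8  9 10 11 12 13 14 15 16 17 18 19 20 21 22 23 24 25
G :  0  1  0  1  0  1  0  1  2  3  2  0  1  0  1  0  1  0  1  2  3  2  0  1  0  1
G_A(25) = 1.
Heap B, S = {1, 4, 6}:
G(0) = 0
G(1) = mex{0} = 1
G(2) = mex{1} = 0
G(3) = mex{0} = 1
G(4) = mex{1,0} = 2
G(5) = mex{2,1} = 0
G(6) = mex{0,0,0} = 1
G(7) = mex{1,1,1} = 0
G(8) = mex{0,2,0} = 1
G(9) = mex{1,0,1} = 2
G(10) = mex{2,1,2} = 0
G(11) = mex{0,0,0} = 1
G(12) = mex{1,1,1} = 0
G(13) = mex{0,2,0} = 1
G(14) = mex{1,0,1} = 2
G(15) = mex{2,1,2} = 0
G(16) = mex{0,0,0} = 1
G(17) = mex{1,1,1} = 0
G(18) = mex{0,2,0} = 1
G(19) = mex{1,0,1} = 2
G(20) = mex{2,1,2} = 0
G_B(20) = 0.
Combined Grundy value = 1 ⊕ 0 = 1.

1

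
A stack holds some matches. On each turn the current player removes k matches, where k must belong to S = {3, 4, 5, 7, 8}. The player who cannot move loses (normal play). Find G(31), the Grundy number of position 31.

3

G(0) = 0
G(1) = mex{} = 0
G(2) = mex{} = 0
G(3) = mex{0} = 1
G(4) = mex{0,0} = 1
G(5) = mex{0,0,0} = 1
G(6) = mex{1,0,0} = 2
G(7) = mex{1,1,0,0} = 2
G(8) = mex{1,1,1,0,0} = 2
G(9) = mex{2,1,1,0,0} = 3
G(10) = mex{2,2,1,1,0} = 3
G(11) = mex{2,2,2,1,1} = 0
G(12) = mex{3,2,2,1,1} = 0
G(13) = mex{3,3,2,2,1} = 0
G(14) = mex{0,3,3,2,2} = 1
G(15) = mex{0,0,3,2,2} = 1
G(16) = mex{0,0,0,3,2} = 1
G(17) = mex{1,0,0,3,3} = 2
G(18) = mex{1,1,0,0,3} = 2
G(19) = mex{1,1,1,0,0} = 2
G(20) = mex{2,1,1,0,0} = 3
G(21) = mex{2,2,1,1,0} = 3
G(22) = mex{2,2,2,1,1} = 0
G(23) = mex{3,2,2,1,1} = 0
G(24) = mex{3,3,2,2,1} = 0
G(25) = mex{0,3,3,2,2} = 1
G(26) = mex{0,0,3,2,2} = 1
G(27) = mex{0,0,0,3,2} = 1
G(28) = mex{1,0,0,3,3} = 2
G(29) = mex{1,1,0,0,3} = 2
G(30) = mex{1,1,1,0,0} = 2
G(31) = mex{2,1,1,0,0} = 3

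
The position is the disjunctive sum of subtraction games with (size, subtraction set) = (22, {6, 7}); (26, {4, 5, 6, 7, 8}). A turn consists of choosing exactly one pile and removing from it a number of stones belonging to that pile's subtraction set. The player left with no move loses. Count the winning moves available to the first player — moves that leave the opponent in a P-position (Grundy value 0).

4

Pile A, S = {6, 7}:
G(0) = 0
G(1) = mex{} = 0
G(2) = mex{} = 0
G(3) = mex{} = 0
G(4) = mex{} = 0
G(5) = mex{} = 0
G(6) = mex{0} = 1
G(7) = mex{0,0} = 1
G(8) = mex{0,0} = 1
G(9) = mex{0,0} = 1
G(10) = mex{0,0} = 1
G(11) = mex{0,0} = 1
G(12) = mex{1,0} = 2
G(13) = mex{1,1} = 0
G(14) = mex{1,1} = 0
G(15) = mex{1,1} = 0
G(16) = mex{1,1} = 0
G(17) = mex{1,1} = 0
G(18) = mex{2,1} = 0
G(19) = mex{0,2} = 1
G(20) = mex{0,0} = 1
G(21) = mex{0,0} = 1
G(22) = mex{0,0} = 1
G_A(22) = 1.
Pile B, S = {4, 5, 6, 7, 8}:
n :  0  1  2  3  4  5  6  7  8  9 10 11 12 13 14 15 16 17 18 19 20 21 22 23 24 25 26
G :  0  0  0  0  1  1  1  1  2  2  2  2  0  0  0  0  1  1  1  1  2  2  2  2  0  0  0
G_B(26) = 0.
Combined Grundy value = 1 ⊕ 0 = 1.
A winning move leaves total XOR = 0, i.e. changes one component's Grundy value g to g ⊕ X where X is the current total.
Pile A: need g' = 1⊕1 = 0. Options: 22−6→G=0, 22−7→G=0. Hits: 2.
Pile B: need g' = 0⊕1 = 1. Options: 26−4→G=2, 26−5→G=2, 26−6→G=2, 26−7→G=1, 26−8→G=1. Hits: 2.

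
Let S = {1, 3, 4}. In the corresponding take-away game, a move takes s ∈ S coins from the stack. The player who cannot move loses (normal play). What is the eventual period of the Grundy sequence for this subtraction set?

7

G(0) = 0
G(1) = mex{0} = 1
G(2) = mex{1} = 0
G(3) = mex{0,0} = 1
G(4) = mex{1,1,0} = 2
G(5) = mex{2,0,1} = 3
G(6) = mex{3,1,0} = 2
G(7) = mex{2,2,1} = 0
G(8) = mex{0,3,2} = 1
G(9) = mex{1,2,3} = 0
G(10) = mex{0,0,2} = 1
G(11) = mex{1,1,0} = 2
G(12) = mex{2,0,1} = 3
G(13) = mex{3,1,0} = 2
G(14) = mex{2,2,1} = 0
G(15) = mex{0,3,2} = 1
G(n+7) = G(n) holds for n = 0,…,3 (a full window of length max(S) = 4), so the sequence is purely periodic with period 7.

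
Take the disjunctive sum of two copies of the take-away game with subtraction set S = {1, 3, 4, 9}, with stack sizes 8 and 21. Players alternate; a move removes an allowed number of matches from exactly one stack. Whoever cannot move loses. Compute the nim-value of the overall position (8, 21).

5

All stacks use S = {1, 3, 4, 9}:
n :  0  1  2  3  4  5  6  7  8  9 10 11 12 13 14 15 16 17 18 19 20 21
G :  0  1  0  1  2  3  2  0  1  4  3  2  0  1  0  1  2  3  2  0  1  4
Stack A: G(8) = 1.
Stack B: G(21) = 4.
Combined Grundy value = 1 ⊕ 4 = 5.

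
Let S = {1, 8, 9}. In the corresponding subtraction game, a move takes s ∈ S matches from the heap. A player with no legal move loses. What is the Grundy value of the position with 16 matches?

0

n :  0  1  2  3  4  5  6  7  8  9 10 11 12 13 14 15 16
G :  0  1  0  1  0  1  0  1  2  3  2  3  2  3  2  3  0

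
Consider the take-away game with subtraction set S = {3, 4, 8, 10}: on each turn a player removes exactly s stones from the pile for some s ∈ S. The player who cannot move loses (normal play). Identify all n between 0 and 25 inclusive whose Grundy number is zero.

n :  0  1  2  3  4  5  6  7  8  9 10 11 12 13 14 15 16 17 18 19 20 21 22 23 24 25
G :  0  0  0  1  1  1  2  0  2  3  1  3  4  0  0  2  1  1  3  0  0  2  1  1  3  0
P-positions are exactly the n with G(n) = 0.

0, 1, 2, 7, 13, 14, 19, 20, 25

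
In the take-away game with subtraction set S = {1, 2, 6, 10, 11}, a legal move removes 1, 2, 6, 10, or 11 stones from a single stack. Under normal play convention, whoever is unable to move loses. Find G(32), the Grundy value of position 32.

G(0) = 0
G(1) = mex{0} = 1
G(2) = mex{1,0} = 2
G(3) = mex{2,1} = 0
G(4) = mex{0,2} = 1
G(5) = mex{1,0} = 2
G(6) = mex{2,1,0} = 3
G(7) = mex{3,2,1} = 0
G(8) = mex{0,3,2} = 1
G(9) = mex{1,0,0} = 2
G(10) = mex{2,1,1,0} = 3
G(11) = mex{3,2,2,1,0} = 4
G(12) = mex{4,3,3,2,1} = 0
G(13) = mex{0,4,0,0,2} = 1
G(14) = mex{1,0,1,1,0} = 2
G(15) = mex{2,1,2,2,1} = 0
G(16) = mex{0,2,3,3,2} = 1
G(17) = mex{1,0,4,0,3} = 2
G(18) = mex{2,1,0,1,0} = 3
G(19) = mex{3,2,1,2,1} = 0
G(20) = mex{0,3,2,3,2} = 1
G(21) = mex{1,0,0,4,3} = 2
G(22) = mex{2,1,1,0,4} = 3
G(23) = mex{3,2,2,1,0} = 4
G(24) = mex{4,3,3,2,1} = 0
G(25) = mex{0,4,0,0,2} = 1
G(26) = mex{1,0,1,1,0} = 2
G(27) = mex{2,1,2,2,1} = 0
G(28) = mex{0,2,3,3,2} = 1
G(29) = mex{1,0,4,0,3} = 2
G(30) = mex{2,1,0,1,0} = 3
G(31) = mex{3,2,1,2,1} = 0
G(32) = mex{0,3,2,3,2} = 1

1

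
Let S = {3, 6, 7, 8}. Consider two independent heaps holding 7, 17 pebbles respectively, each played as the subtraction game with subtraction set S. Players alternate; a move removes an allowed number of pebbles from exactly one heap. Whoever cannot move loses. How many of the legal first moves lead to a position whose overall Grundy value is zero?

0

All heaps use S = {3, 6, 7, 8}:
G(0) = 0
G(1) = mex{} = 0
G(2) = mex{} = 0
G(3) = mex{0} = 1
G(4) = mex{0} = 1
G(5) = mex{0} = 1
G(6) = mex{1,0} = 2
G(7) = mex{1,0,0} = 2
G(8) = mex{1,0,0,0} = 2
G(9) = mex{2,1,0,0} = 3
G(10) = mex{2,1,1,0} = 3
G(11) = mex{2,1,1,1} = 0
G(12) = mex{3,2,1,1} = 0
G(13) = mex{3,2,2,1} = 0
G(14) = mex{0,2,2,2} = 1
G(15) = mex{0,3,2,2} = 1
G(16) = mex{0,3,3,2} = 1
G(17) = mex{1,0,3,3} = 2
Heap A: G(7) = 2.
Heap B: G(17) = 2.
Combined Grundy value = 2 ⊕ 2 = 0.
A winning move leaves total XOR = 0, i.e. changes one component's Grundy value g to g ⊕ X where X is the current total.
Heap A: target g' = 2⊕0 = 2, but every legal move changes the Grundy value (mex property), so 0 moves.
Heap B: target g' = 2⊕0 = 2, but every legal move changes the Grundy value (mex property), so 0 moves.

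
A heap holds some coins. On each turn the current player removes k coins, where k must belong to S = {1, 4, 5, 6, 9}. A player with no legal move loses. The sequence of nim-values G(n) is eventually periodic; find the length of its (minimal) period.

n :  0  1  2  3  4  5  6  7  8  9 10 11 12 13 14 15 16 17 18 19 20 21
G :  0  1  0  1  2  3  2  3  4  5  0  1  0  1  2  3  2  3  4  5  0  1
G(n+10) = G(n) holds for n = 0,…,8 (a full window of length max(S) = 9), so the sequence is purely periodic with period 10.

10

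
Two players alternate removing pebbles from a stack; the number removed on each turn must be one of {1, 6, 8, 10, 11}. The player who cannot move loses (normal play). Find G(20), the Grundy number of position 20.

2

n :  0  1  2  3  4  5  6  7  8  9 10 11 12 13 14 15 16 17 18 19 20
G :  0  1  0  1  0  1  2  0  1  0  1  2  3  2  3  2  0  1  2  3  2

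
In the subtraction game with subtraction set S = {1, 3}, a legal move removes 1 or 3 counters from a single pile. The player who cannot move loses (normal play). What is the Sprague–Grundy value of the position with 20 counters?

n :  0  1  2  3  4  5  6  7  8  9 10 11 12 13 14 15 16 17 18 19 20
G :  0  1  0  1  0  1  0  1  0  1  0  1  0  1  0  1  0  1  0  1  0

0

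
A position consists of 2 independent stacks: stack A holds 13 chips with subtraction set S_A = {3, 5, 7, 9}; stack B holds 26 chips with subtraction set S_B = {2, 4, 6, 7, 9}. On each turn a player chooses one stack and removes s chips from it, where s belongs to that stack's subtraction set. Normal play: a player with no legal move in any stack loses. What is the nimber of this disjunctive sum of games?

2

Stack A, S = {3, 5, 7, 9}:
n :  0  1  2  3  4  5  6  7  8  9 10 11 12 13
G :  0  0  0  1  1  1  2  2  2  3  3  3  0  0
G_A(13) = 0.
Stack B, S = {2, 4, 6, 7, 9}:
G(0) = 0
G(1) = mex{} = 0
G(2) = mex{0} = 1
G(3) = mex{0} = 1
G(4) = mex{1,0} = 2
G(5) = mex{1,0} = 2
G(6) = mex{2,1,0} = 3
G(7) = mex{2,1,0,0} = 3
G(8) = mex{3,2,1,0} = 4
G(9) = mex{3,2,1,1,0} = 4
G(10) = mex{4,3,2,1,0} = 5
G(11) = mex{4,3,2,2,1} = 0
G(12) = mex{5,4,3,2,1} = 0
G(13) = mex{0,4,3,3,2} = 1
G(14) = mex{0,5,4,3,2} = 1
G(15) = mex{1,0,4,4,3} = 2
G(16) = mex{1,0,5,4,3} = 2
G(17) = mex{2,1,0,5,4} = 3
G(18) = mex{2,1,0,0,4} = 3
G(19) = mex{3,2,1,0,5} = 4
G(20) = mex{3,2,1,1,0} = 4
G(21) = mex{4,3,2,1,0} = 5
G(22) = mex{4,3,2,2,1} = 0
G(23) = mex{5,4,3,2,1} = 0
G(24) = mex{0,4,3,3,2} = 1
G(25) = mex{0,5,4,3,2} = 1
G(26) = mex{1,0,4,4,3} = 2
G_B(26) = 2.
Combined Grundy value = 0 ⊕ 2 = 2.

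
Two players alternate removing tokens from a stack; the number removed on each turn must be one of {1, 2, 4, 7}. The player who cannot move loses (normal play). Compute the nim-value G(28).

1

G(0) = 0
G(1) = mex{0} = 1
G(2) = mex{1,0} = 2
G(3) = mex{2,1} = 0
G(4) = mex{0,2,0} = 1
G(5) = mex{1,0,1} = 2
G(6) = mex{2,1,2} = 0
G(7) = mex{0,2,0,0} = 1
G(8) = mex{1,0,1,1} = 2
G(9) = mex{2,1,2,2} = 0
G(10) = mex{0,2,0,0} = 1
G(11) = mex{1,0,1,1} = 2
G(12) = mex{2,1,2,2} = 0
G(13) = mex{0,2,0,0} = 1
G(14) = mex{1,0,1,1} = 2
G(15) = mex{2,1,2,2} = 0
G(16) = mex{0,2,0,0} = 1
G(17) = mex{1,0,1,1} = 2
G(18) = mex{2,1,2,2} = 0
G(19) = mex{0,2,0,0} = 1
G(20) = mex{1,0,1,1} = 2
G(21) = mex{2,1,2,2} = 0
G(22) = mex{0,2,0,0} = 1
G(23) = mex{1,0,1,1} = 2
G(24) = mex{2,1,2,2} = 0
G(25) = mex{0,2,0,0} = 1
G(26) = mex{1,0,1,1} = 2
G(27) = mex{2,1,2,2} = 0
G(28) = mex{0,2,0,0} = 1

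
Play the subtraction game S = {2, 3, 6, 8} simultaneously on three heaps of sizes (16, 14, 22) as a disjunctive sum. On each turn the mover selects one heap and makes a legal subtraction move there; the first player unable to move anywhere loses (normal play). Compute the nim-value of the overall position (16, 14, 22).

All heaps use S = {2, 3, 6, 8}:
n :  0  1  2  3  4  5  6  7  8  9 10 11 12 13 14 15 16 17 18 19 20 21 22
G :  0  0  1  1  2  0  3  1  2  2  0  3  1  2  0  0  1  1  2  0  3  1  2
Heap A: G(16) = 1.
Heap B: G(14) = 0.
Heap C: G(22) = 2.
Combined Grundy value = 1 ⊕ 0 ⊕ 2 = 3.

3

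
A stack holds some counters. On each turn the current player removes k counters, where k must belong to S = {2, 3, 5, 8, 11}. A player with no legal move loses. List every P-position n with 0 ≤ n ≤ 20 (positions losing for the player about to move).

0, 1, 7, 13, 14, 20

G(0) = 0
G(1) = mex{} = 0
G(2) = mex{0} = 1
G(3) = mex{0,0} = 1
G(4) = mex{1,0} = 2
G(5) = mex{1,1,0} = 2
G(6) = mex{2,1,0} = 3
G(7) = mex{2,2,1} = 0
G(8) = mex{3,2,1,0} = 4
G(9) = mex{0,3,2,0} = 1
G(10) = mex{4,0,2,1} = 3
G(11) = mex{1,4,3,1,0} = 2
G(12) = mex{3,1,0,2,0} = 4
G(13) = mex{2,3,4,2,1} = 0
G(14) = mex{4,2,1,3,1} = 0
G(15) = mex{0,4,3,0,2} = 1
G(16) = mex{0,0,2,4,2} = 1
G(17) = mex{1,0,4,1,3} = 2
G(18) = mex{1,1,0,3,0} = 2
G(19) = mex{2,1,0,2,4} = 3
G(20) = mex{2,2,1,4,1} = 0
P-positions are exactly the n with G(n) = 0.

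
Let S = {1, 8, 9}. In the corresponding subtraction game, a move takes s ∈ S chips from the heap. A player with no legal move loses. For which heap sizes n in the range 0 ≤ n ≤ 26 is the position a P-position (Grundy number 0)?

0, 2, 4, 6, 16, 18, 20, 22

n :  0  1  2  3  4  5  6  7  8  9 10 11 12 13 14 15 16 17 18 19 20 21 22 23 24 25 26
G :  0  1  0  1  0  1  0  1  2  3  2  3  2  3  2  3  0  1  0  1  0  1  0  1  2  3  2
P-positions are exactly the n with G(n) = 0.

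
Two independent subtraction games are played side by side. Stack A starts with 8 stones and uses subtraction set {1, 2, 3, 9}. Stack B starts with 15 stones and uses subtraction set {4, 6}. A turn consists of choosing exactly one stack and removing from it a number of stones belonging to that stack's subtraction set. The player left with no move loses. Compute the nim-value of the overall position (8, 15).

Stack A, S = {1, 2, 3, 9}:
n : 0 1 2 3 4 5 6 7 8
G : 0 1 2 3 0 1 2 3 0
G_A(8) = 0.
Stack B, S = {4, 6}:
G(0) = 0
G(1) = mex{} = 0
G(2) = mex{} = 0
G(3) = mex{} = 0
G(4) = mex{0} = 1
G(5) = mex{0} = 1
G(6) = mex{0,0} = 1
G(7) = mex{0,0} = 1
G(8) = mex{1,0} = 2
G(9) = mex{1,0} = 2
G(10) = mex{1,1} = 0
G(11) = mex{1,1} = 0
G(12) = mex{2,1} = 0
G(13) = mex{2,1} = 0
G(14) = mex{0,2} = 1
G(15) = mex{0,2} = 1
G_B(15) = 1.
Combined Grundy value = 0 ⊕ 1 = 1.

1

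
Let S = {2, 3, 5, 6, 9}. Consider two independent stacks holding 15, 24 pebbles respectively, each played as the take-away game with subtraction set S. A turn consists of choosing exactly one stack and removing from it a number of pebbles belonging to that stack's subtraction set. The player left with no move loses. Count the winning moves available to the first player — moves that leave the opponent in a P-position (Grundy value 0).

3

All stacks use S = {2, 3, 5, 6, 9}:
G(0) = 0
G(1) = mex{} = 0
G(2) = mex{0} = 1
G(3) = mex{0,0} = 1
G(4) = mex{1,0} = 2
G(5) = mex{1,1,0} = 2
G(6) = mex{2,1,0,0} = 3
G(7) = mex{2,2,1,0} = 3
G(8) = mex{3,2,1,1} = 0
G(9) = mex{3,3,2,1,0} = 4
G(10) = mex{0,3,2,2,0} = 1
G(11) = mex{4,0,3,2,1} = 5
G(12) = mex{1,4,3,3,1} = 0
G(13) = mex{5,1,0,3,2} = 4
G(14) = mex{0,5,4,0,2} = 1
G(15) = mex{4,0,1,4,3} = 2
G(16) = mex{1,4,5,1,3} = 0
G(17) = mex{2,1,0,5,0} = 3
G(18) = mex{0,2,4,0,4} = 1
G(19) = mex{3,0,1,4,1} = 2
G(20) = mex{1,3,2,1,5} = 0
G(21) = mex{2,1,0,2,0} = 3
G(22) = mex{0,2,3,0,4} = 1
G(23) = mex{3,0,1,3,1} = 2
G(24) = mex{1,3,2,1,2} = 0
Stack A: G(15) = 2.
Stack B: G(24) = 0.
Combined Grundy value = 2 ⊕ 0 = 2.
A winning move leaves total XOR = 0, i.e. changes one component's Grundy value g to g ⊕ X where X is the current total.
Stack A: need g' = 2⊕2 = 0. Options: 15−2→G=4, 15−3→G=0, 15−5→G=1, 15−6→G=4, 15−9→G=3. Hits: 1.
Stack B: need g' = 0⊕2 = 2. Options: 24−2→G=1, 24−3→G=3, 24−5→G=2, 24−6→G=1, 24−9→G=2. Hits: 2.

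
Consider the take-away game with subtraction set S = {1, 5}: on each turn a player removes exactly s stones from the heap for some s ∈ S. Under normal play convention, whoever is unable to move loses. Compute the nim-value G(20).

G(0) = 0
G(1) = mex{0} = 1
G(2) = mex{1} = 0
G(3) = mex{0} = 1
G(4) = mex{1} = 0
G(5) = mex{0,0} = 1
G(6) = mex{1,1} = 0
G(7) = mex{0,0} = 1
G(8) = mex{1,1} = 0
G(9) = mex{0,0} = 1
G(10) = mex{1,1} = 0
G(11) = mex{0,0} = 1
G(12) = mex{1,1} = 0
G(13) = mex{0,0} = 1
G(14) = mex{1,1} = 0
G(15) = mex{0,0} = 1
G(16) = mex{1,1} = 0
G(17) = mex{0,0} = 1
G(18) = mex{1,1} = 0
G(19) = mex{0,0} = 1
G(20) = mex{1,1} = 0

0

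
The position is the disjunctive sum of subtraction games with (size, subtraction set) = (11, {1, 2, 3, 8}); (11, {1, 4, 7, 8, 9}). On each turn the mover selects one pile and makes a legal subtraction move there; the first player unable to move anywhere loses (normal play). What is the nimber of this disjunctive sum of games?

Pile A, S = {1, 2, 3, 8}:
G(0) = 0
G(1) = mex{0} = 1
G(2) = mex{1,0} = 2
G(3) = mex{2,1,0} = 3
G(4) = mex{3,2,1} = 0
G(5) = mex{0,3,2} = 1
G(6) = mex{1,0,3} = 2
G(7) = mex{2,1,0} = 3
G(8) = mex{3,2,1,0} = 4
G(9) = mex{4,3,2,1} = 0
G(10) = mex{0,4,3,2} = 1
G(11) = mex{1,0,4,3} = 2
G_A(11) = 2.
Pile B, S = {1, 4, 7, 8, 9}:
G(0) = 0
G(1) = mex{0} = 1
G(2) = mex{1} = 0
G(3) = mex{0} = 1
G(4) = mex{1,0} = 2
G(5) = mex{2,1} = 0
G(6) = mex{0,0} = 1
G(7) = mex{1,1,0} = 2
G(8) = mex{2,2,1,0} = 3
G(9) = mex{3,0,0,1,0} = 2
G(10) = mex{2,1,1,0,1} = 3
G(11) = mex{3,2,2,1,0} = 4
G_B(11) = 4.
Combined Grundy value = 2 ⊕ 4 = 6.

6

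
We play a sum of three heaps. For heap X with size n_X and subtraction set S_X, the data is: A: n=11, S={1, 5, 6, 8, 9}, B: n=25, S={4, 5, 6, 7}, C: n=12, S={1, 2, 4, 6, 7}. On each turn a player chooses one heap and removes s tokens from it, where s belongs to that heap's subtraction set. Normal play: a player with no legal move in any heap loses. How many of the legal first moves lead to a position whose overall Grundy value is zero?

6

Heap A, S = {1, 5, 6, 8, 9}:
n :  0  1  2  3  4  5  6  7  8  9 10 11
G :  0  1  0  1  0  1  2  3  2  3  2  3
G_A(11) = 3.
Heap B, S = {4, 5, 6, 7}:
G(0) = 0
G(1) = mex{} = 0
G(2) = mex{} = 0
G(3) = mex{} = 0
G(4) = mex{0} = 1
G(5) = mex{0,0} = 1
G(6) = mex{0,0,0} = 1
G(7) = mex{0,0,0,0} = 1
G(8) = mex{1,0,0,0} = 2
G(9) = mex{1,1,0,0} = 2
G(10) = mex{1,1,1,0} = 2
G(11) = mex{1,1,1,1} = 0
G(12) = mex{2,1,1,1} = 0
G(13) = mex{2,2,1,1} = 0
G(14) = mex{2,2,2,1} = 0
G(15) = mex{0,2,2,2} = 1
G(16) = mex{0,0,2,2} = 1
G(17) = mex{0,0,0,2} = 1
G(18) = mex{0,0,0,0} = 1
G(19) = mex{1,0,0,0} = 2
G(20) = mex{1,1,0,0} = 2
G(21) = mex{1,1,1,0} = 2
G(22) = mex{1,1,1,1} = 0
G(23) = mex{2,1,1,1} = 0
G(24) = mex{2,2,1,1} = 0
G(25) = mex{2,2,2,1} = 0
G_B(25) = 0.
Heap C, S = {1, 2, 4, 6, 7}:
n :  0  1  2  3  4  5  6  7  8  9 10 11 12
G :  0  1  2  0  1  2  3  4  0  1  2  0  1
G_C(12) = 1.
Combined Grundy value = 3 ⊕ 0 ⊕ 1 = 2.
A winning move leaves total XOR = 0, i.e. changes one component's Grundy value g to g ⊕ X where X is the current total.
Heap A: need g' = 3⊕2 = 1. Options: 11−1→G=2, 11−5→G=2, 11−6→G=1, 11−8→G=1, 11−9→G=0. Hits: 2.
Heap B: need g' = 0⊕2 = 2. Options: 25−4→G=2, 25−5→G=2, 25−6→G=2, 25−7→G=1. Hits: 3.
Heap C: need g' = 1⊕2 = 3. Options: 12−1→G=0, 12−2→G=2, 12−4→G=0, 12−6→G=3, 12−7→G=2. Hits: 1.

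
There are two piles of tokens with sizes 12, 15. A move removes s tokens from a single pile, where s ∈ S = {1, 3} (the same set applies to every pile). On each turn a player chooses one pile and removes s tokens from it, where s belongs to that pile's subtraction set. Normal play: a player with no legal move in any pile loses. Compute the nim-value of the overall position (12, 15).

All piles use S = {1, 3}:
G(0) = 0
G(1) = mex{0} = 1
G(2) = mex{1} = 0
G(3) = mex{0,0} = 1
G(4) = mex{1,1} = 0
G(5) = mex{0,0} = 1
G(6) = mex{1,1} = 0
G(7) = mex{0,0} = 1
G(8) = mex{1,1} = 0
G(9) = mex{0,0} = 1
G(10) = mex{1,1} = 0
G(11) = mex{0,0} = 1
G(12) = mex{1,1} = 0
G(13) = mex{0,0} = 1
G(14) = mex{1,1} = 0
G(15) = mex{0,0} = 1
Pile A: G(12) = 0.
Pile B: G(15) = 1.
Combined Grundy value = 0 ⊕ 1 = 1.

1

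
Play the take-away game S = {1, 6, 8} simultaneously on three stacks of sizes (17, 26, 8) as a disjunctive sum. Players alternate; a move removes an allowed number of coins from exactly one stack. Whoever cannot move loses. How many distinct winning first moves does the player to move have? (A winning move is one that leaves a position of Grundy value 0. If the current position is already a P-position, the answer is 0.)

8

All stacks use S = {1, 6, 8}:
G(0) = 0
G(1) = mex{0} = 1
G(2) = mex{1} = 0
G(3) = mex{0} = 1
G(4) = mex{1} = 0
G(5) = mex{0} = 1
G(6) = mex{1,0} = 2
G(7) = mex{2,1} = 0
G(8) = mex{0,0,0} = 1
G(9) = mex{1,1,1} = 0
G(10) = mex{0,0,0} = 1
G(11) = mex{1,1,1} = 0
G(12) = mex{0,2,0} = 1
G(13) = mex{1,0,1} = 2
G(14) = mex{2,1,2} = 0
G(15) = mex{0,0,0} = 1
G(16) = mex{1,1,1} = 0
G(17) = mex{0,0,0} = 1
G(18) = mex{1,1,1} = 0
G(19) = mex{0,2,0} = 1
G(20) = mex{1,0,1} = 2
G(21) = mex{2,1,2} = 0
G(22) = mex{0,0,0} = 1
G(23) = mex{1,1,1} = 0
G(24) = mex{0,0,0} = 1
G(25) = mex{1,1,1} = 0
G(26) = mex{0,2,0} = 1
Stack A: G(17) = 1.
Stack B: G(26) = 1.
Stack C: G(8) = 1.
Combined Grundy value = 1 ⊕ 1 ⊕ 1 = 1.
A winning move leaves total XOR = 0, i.e. changes one component's Grundy value g to g ⊕ X where X is the current total.
Stack A: need g' = 1⊕1 = 0. Options: 17−1→G=0, 17−6→G=0, 17−8→G=0. Hits: 3.
Stack B: need g' = 1⊕1 = 0. Options: 26−1→G=0, 26−6→G=2, 26−8→G=0. Hits: 2.
Stack C: need g' = 1⊕1 = 0. Options: 8−1→G=0, 8−6→G=0, 8−8→G=0. Hits: 3.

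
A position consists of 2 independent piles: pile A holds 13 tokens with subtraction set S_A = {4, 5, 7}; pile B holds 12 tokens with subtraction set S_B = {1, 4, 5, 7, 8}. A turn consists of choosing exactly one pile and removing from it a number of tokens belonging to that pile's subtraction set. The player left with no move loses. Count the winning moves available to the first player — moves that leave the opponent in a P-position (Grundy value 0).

2

Pile A, S = {4, 5, 7}:
n :  0  1  2  3  4  5  6  7  8  9 10 11 12 13
G :  0  0  0  0  1  1  1  1  2  2  2  0  0  0
G_A(13) = 0.
Pile B, S = {1, 4, 5, 7, 8}:
n :  0  1  2  3  4  5  6  7  8  9 10 11 12
G :  0  1  0  1  2  3  2  3  4  5  4  0  1
G_B(12) = 1.
Combined Grundy value = 0 ⊕ 1 = 1.
A winning move leaves total XOR = 0, i.e. changes one component's Grundy value g to g ⊕ X where X is the current total.
Pile A: need g' = 0⊕1 = 1. Options: 13−4→G=2, 13−5→G=2, 13−7→G=1. Hits: 1.
Pile B: need g' = 1⊕1 = 0. Options: 12−1→G=0, 12−4→G=4, 12−5→G=3, 12−7→G=3, 12−8→G=2. Hits: 1.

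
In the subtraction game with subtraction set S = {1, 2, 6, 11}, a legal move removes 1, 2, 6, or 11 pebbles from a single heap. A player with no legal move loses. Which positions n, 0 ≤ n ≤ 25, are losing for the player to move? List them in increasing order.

0, 3, 7, 10, 15, 19, 22

G(0) = 0
G(1) = mex{0} = 1
G(2) = mex{1,0} = 2
G(3) = mex{2,1} = 0
G(4) = mex{0,2} = 1
G(5) = mex{1,0} = 2
G(6) = mex{2,1,0} = 3
G(7) = mex{3,2,1} = 0
G(8) = mex{0,3,2} = 1
G(9) = mex{1,0,0} = 2
G(10) = mex{2,1,1} = 0
G(11) = mex{0,2,2,0} = 1
G(12) = mex{1,0,3,1} = 2
G(13) = mex{2,1,0,2} = 3
G(14) = mex{3,2,1,0} = 4
G(15) = mex{4,3,2,1} = 0
G(16) = mex{0,4,0,2} = 1
G(17) = mex{1,0,1,3} = 2
G(18) = mex{2,1,2,0} = 3
G(19) = mex{3,2,3,1} = 0
G(20) = mex{0,3,4,2} = 1
G(21) = mex{1,0,0,0} = 2
G(22) = mex{2,1,1,1} = 0
G(23) = mex{0,2,2,2} = 1
G(24) = mex{1,0,3,3} = 2
G(25) = mex{2,1,0,4} = 3
P-positions are exactly the n with G(n) = 0.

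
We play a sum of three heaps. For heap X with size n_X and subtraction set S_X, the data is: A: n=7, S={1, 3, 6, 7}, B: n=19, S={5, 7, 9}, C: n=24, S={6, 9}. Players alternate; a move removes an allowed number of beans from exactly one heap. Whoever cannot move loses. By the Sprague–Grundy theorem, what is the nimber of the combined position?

Heap A, S = {1, 3, 6, 7}:
G(0) = 0
G(1) = mex{0} = 1
G(2) = mex{1} = 0
G(3) = mex{0,0} = 1
G(4) = mex{1,1} = 0
G(5) = mex{0,0} = 1
G(6) = mex{1,1,0} = 2
G(7) = mex{2,0,1,0} = 3
G_A(7) = 3.
Heap B, S = {5, 7, 9}:
n :  0  1  2  3  4  5  6  7  8  9 10 11 12 13 14 15 16 17 18 19
G :  0  0  0  0  0  1  1  1  1  1  2  2  2  2  0  0  0  0  0  1
G_B(19) = 1.
Heap C, S = {6, 9}:
n :  0  1  2  3  4  5  6  7  8  9 10 11 12 13 14 15 16 17 18 19 20 21 22 23 24
G :  0  0  0  0  0  0  1  1  1  1  1  1  2  2  2  0  0  0  0  0  0  1  1  1  1
G_C(24) = 1.
Combined Grundy value = 3 ⊕ 1 ⊕ 1 = 3.

3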